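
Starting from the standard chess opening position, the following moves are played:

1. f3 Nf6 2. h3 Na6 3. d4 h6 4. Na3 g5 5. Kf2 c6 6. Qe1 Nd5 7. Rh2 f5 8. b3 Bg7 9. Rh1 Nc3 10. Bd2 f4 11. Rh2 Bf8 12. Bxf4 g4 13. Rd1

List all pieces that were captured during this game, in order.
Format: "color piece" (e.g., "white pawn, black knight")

Tracking captures:
  Bxf4: captured black pawn

black pawn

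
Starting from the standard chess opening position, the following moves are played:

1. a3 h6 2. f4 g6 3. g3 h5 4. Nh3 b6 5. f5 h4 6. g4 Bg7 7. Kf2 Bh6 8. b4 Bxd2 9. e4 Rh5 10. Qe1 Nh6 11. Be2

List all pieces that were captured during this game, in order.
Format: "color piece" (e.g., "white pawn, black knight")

Tracking captures:
  Bxd2: captured white pawn

white pawn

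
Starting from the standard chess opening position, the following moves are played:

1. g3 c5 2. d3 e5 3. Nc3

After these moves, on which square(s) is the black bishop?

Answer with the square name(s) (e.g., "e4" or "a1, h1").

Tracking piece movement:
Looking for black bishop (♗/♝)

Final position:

  a b c d e f g h
  ─────────────────
8│♜ ♞ ♝ ♛ ♚ ♝ ♞ ♜│8
7│♟ ♟ · ♟ · ♟ ♟ ♟│7
6│· · · · · · · ·│6
5│· · ♟ · ♟ · · ·│5
4│· · · · · · · ·│4
3│· · ♘ ♙ · · ♙ ·│3
2│♙ ♙ ♙ · ♙ ♙ · ♙│2
1│♖ · ♗ ♕ ♔ ♗ ♘ ♖│1
  ─────────────────
  a b c d e f g h


c8, f8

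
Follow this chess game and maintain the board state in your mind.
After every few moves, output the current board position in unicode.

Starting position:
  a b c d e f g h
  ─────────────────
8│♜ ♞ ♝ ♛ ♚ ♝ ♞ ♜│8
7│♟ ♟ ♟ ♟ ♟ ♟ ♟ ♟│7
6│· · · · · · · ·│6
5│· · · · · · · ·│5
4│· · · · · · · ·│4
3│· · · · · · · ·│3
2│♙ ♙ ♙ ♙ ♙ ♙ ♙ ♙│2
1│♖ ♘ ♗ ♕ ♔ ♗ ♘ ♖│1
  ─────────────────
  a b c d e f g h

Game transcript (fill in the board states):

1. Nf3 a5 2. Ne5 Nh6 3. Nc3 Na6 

  a b c d e f g h
  ─────────────────
8│♜ · ♝ ♛ ♚ ♝ · ♜│8
7│· ♟ ♟ ♟ ♟ ♟ ♟ ♟│7
6│♞ · · · · · · ♞│6
5│♟ · · · ♘ · · ·│5
4│· · · · · · · ·│4
3│· · ♘ · · · · ·│3
2│♙ ♙ ♙ ♙ ♙ ♙ ♙ ♙│2
1│♖ · ♗ ♕ ♔ ♗ · ♖│1
  ─────────────────
  a b c d e f g h

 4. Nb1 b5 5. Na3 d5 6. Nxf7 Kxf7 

  a b c d e f g h
  ─────────────────
8│♜ · ♝ ♛ · ♝ · ♜│8
7│· · ♟ · ♟ ♚ ♟ ♟│7
6│♞ · · · · · · ♞│6
5│♟ ♟ · ♟ · · · ·│5
4│· · · · · · · ·│4
3│♘ · · · · · · ·│3
2│♙ ♙ ♙ ♙ ♙ ♙ ♙ ♙│2
1│♖ · ♗ ♕ ♔ ♗ · ♖│1
  ─────────────────
  a b c d e f g h

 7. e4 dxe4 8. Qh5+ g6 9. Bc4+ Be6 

  a b c d e f g h
  ─────────────────
8│♜ · · ♛ · ♝ · ♜│8
7│· · ♟ · ♟ ♚ · ♟│7
6│♞ · · · ♝ · ♟ ♞│6
5│♟ ♟ · · · · · ♕│5
4│· · ♗ · ♟ · · ·│4
3│♘ · · · · · · ·│3
2│♙ ♙ ♙ ♙ · ♙ ♙ ♙│2
1│♖ · ♗ · ♔ · · ♖│1
  ─────────────────
  a b c d e f g h

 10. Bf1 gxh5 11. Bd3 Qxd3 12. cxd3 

  a b c d e f g h
  ─────────────────
8│♜ · · · · ♝ · ♜│8
7│· · ♟ · ♟ ♚ · ♟│7
6│♞ · · · ♝ · · ♞│6
5│♟ ♟ · · · · · ♟│5
4│· · · · ♟ · · ·│4
3│♘ · · ♙ · · · ·│3
2│♙ ♙ · ♙ · ♙ ♙ ♙│2
1│♖ · ♗ · ♔ · · ♖│1
  ─────────────────
  a b c d e f g h


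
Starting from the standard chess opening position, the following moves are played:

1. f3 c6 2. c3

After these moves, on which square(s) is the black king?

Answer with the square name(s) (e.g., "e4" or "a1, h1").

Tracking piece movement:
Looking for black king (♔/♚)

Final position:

  a b c d e f g h
  ─────────────────
8│♜ ♞ ♝ ♛ ♚ ♝ ♞ ♜│8
7│♟ ♟ · ♟ ♟ ♟ ♟ ♟│7
6│· · ♟ · · · · ·│6
5│· · · · · · · ·│5
4│· · · · · · · ·│4
3│· · ♙ · · ♙ · ·│3
2│♙ ♙ · ♙ ♙ · ♙ ♙│2
1│♖ ♘ ♗ ♕ ♔ ♗ ♘ ♖│1
  ─────────────────
  a b c d e f g h


e8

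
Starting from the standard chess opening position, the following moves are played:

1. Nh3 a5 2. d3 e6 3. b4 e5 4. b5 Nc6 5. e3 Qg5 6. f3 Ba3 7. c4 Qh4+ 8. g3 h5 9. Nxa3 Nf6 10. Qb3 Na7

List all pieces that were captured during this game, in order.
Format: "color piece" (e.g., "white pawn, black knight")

Tracking captures:
  Nxa3: captured black bishop

black bishop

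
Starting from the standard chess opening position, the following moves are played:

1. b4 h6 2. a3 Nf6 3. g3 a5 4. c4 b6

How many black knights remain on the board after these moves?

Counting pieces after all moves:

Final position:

  a b c d e f g h
  ─────────────────
8│♜ ♞ ♝ ♛ ♚ ♝ · ♜│8
7│· · ♟ ♟ ♟ ♟ ♟ ·│7
6│· ♟ · · · ♞ · ♟│6
5│♟ · · · · · · ·│5
4│· ♙ ♙ · · · · ·│4
3│♙ · · · · · ♙ ·│3
2│· · · ♙ ♙ ♙ · ♙│2
1│♖ ♘ ♗ ♕ ♔ ♗ ♘ ♖│1
  ─────────────────
  a b c d e f g h


2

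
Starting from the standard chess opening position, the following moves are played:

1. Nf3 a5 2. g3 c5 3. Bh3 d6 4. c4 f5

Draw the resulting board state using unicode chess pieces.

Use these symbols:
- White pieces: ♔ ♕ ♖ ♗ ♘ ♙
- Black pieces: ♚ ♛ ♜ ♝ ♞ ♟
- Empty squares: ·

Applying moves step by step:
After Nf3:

♜ ♞ ♝ ♛ ♚ ♝ ♞ ♜
♟ ♟ ♟ ♟ ♟ ♟ ♟ ♟
· · · · · · · ·
· · · · · · · ·
· · · · · · · ·
· · · · · ♘ · ·
♙ ♙ ♙ ♙ ♙ ♙ ♙ ♙
♖ ♘ ♗ ♕ ♔ ♗ · ♖


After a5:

♜ ♞ ♝ ♛ ♚ ♝ ♞ ♜
· ♟ ♟ ♟ ♟ ♟ ♟ ♟
· · · · · · · ·
♟ · · · · · · ·
· · · · · · · ·
· · · · · ♘ · ·
♙ ♙ ♙ ♙ ♙ ♙ ♙ ♙
♖ ♘ ♗ ♕ ♔ ♗ · ♖


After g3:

♜ ♞ ♝ ♛ ♚ ♝ ♞ ♜
· ♟ ♟ ♟ ♟ ♟ ♟ ♟
· · · · · · · ·
♟ · · · · · · ·
· · · · · · · ·
· · · · · ♘ ♙ ·
♙ ♙ ♙ ♙ ♙ ♙ · ♙
♖ ♘ ♗ ♕ ♔ ♗ · ♖


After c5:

♜ ♞ ♝ ♛ ♚ ♝ ♞ ♜
· ♟ · ♟ ♟ ♟ ♟ ♟
· · · · · · · ·
♟ · ♟ · · · · ·
· · · · · · · ·
· · · · · ♘ ♙ ·
♙ ♙ ♙ ♙ ♙ ♙ · ♙
♖ ♘ ♗ ♕ ♔ ♗ · ♖


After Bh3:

♜ ♞ ♝ ♛ ♚ ♝ ♞ ♜
· ♟ · ♟ ♟ ♟ ♟ ♟
· · · · · · · ·
♟ · ♟ · · · · ·
· · · · · · · ·
· · · · · ♘ ♙ ♗
♙ ♙ ♙ ♙ ♙ ♙ · ♙
♖ ♘ ♗ ♕ ♔ · · ♖


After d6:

♜ ♞ ♝ ♛ ♚ ♝ ♞ ♜
· ♟ · · ♟ ♟ ♟ ♟
· · · ♟ · · · ·
♟ · ♟ · · · · ·
· · · · · · · ·
· · · · · ♘ ♙ ♗
♙ ♙ ♙ ♙ ♙ ♙ · ♙
♖ ♘ ♗ ♕ ♔ · · ♖


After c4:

♜ ♞ ♝ ♛ ♚ ♝ ♞ ♜
· ♟ · · ♟ ♟ ♟ ♟
· · · ♟ · · · ·
♟ · ♟ · · · · ·
· · ♙ · · · · ·
· · · · · ♘ ♙ ♗
♙ ♙ · ♙ ♙ ♙ · ♙
♖ ♘ ♗ ♕ ♔ · · ♖


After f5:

♜ ♞ ♝ ♛ ♚ ♝ ♞ ♜
· ♟ · · ♟ · ♟ ♟
· · · ♟ · · · ·
♟ · ♟ · · ♟ · ·
· · ♙ · · · · ·
· · · · · ♘ ♙ ♗
♙ ♙ · ♙ ♙ ♙ · ♙
♖ ♘ ♗ ♕ ♔ · · ♖



  a b c d e f g h
  ─────────────────
8│♜ ♞ ♝ ♛ ♚ ♝ ♞ ♜│8
7│· ♟ · · ♟ · ♟ ♟│7
6│· · · ♟ · · · ·│6
5│♟ · ♟ · · ♟ · ·│5
4│· · ♙ · · · · ·│4
3│· · · · · ♘ ♙ ♗│3
2│♙ ♙ · ♙ ♙ ♙ · ♙│2
1│♖ ♘ ♗ ♕ ♔ · · ♖│1
  ─────────────────
  a b c d e f g h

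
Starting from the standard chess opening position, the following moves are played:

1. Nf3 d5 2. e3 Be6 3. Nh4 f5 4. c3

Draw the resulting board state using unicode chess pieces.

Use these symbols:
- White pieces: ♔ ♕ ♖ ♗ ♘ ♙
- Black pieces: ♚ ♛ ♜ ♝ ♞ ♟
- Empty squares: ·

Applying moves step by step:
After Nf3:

♜ ♞ ♝ ♛ ♚ ♝ ♞ ♜
♟ ♟ ♟ ♟ ♟ ♟ ♟ ♟
· · · · · · · ·
· · · · · · · ·
· · · · · · · ·
· · · · · ♘ · ·
♙ ♙ ♙ ♙ ♙ ♙ ♙ ♙
♖ ♘ ♗ ♕ ♔ ♗ · ♖


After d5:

♜ ♞ ♝ ♛ ♚ ♝ ♞ ♜
♟ ♟ ♟ · ♟ ♟ ♟ ♟
· · · · · · · ·
· · · ♟ · · · ·
· · · · · · · ·
· · · · · ♘ · ·
♙ ♙ ♙ ♙ ♙ ♙ ♙ ♙
♖ ♘ ♗ ♕ ♔ ♗ · ♖


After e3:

♜ ♞ ♝ ♛ ♚ ♝ ♞ ♜
♟ ♟ ♟ · ♟ ♟ ♟ ♟
· · · · · · · ·
· · · ♟ · · · ·
· · · · · · · ·
· · · · ♙ ♘ · ·
♙ ♙ ♙ ♙ · ♙ ♙ ♙
♖ ♘ ♗ ♕ ♔ ♗ · ♖


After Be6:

♜ ♞ · ♛ ♚ ♝ ♞ ♜
♟ ♟ ♟ · ♟ ♟ ♟ ♟
· · · · ♝ · · ·
· · · ♟ · · · ·
· · · · · · · ·
· · · · ♙ ♘ · ·
♙ ♙ ♙ ♙ · ♙ ♙ ♙
♖ ♘ ♗ ♕ ♔ ♗ · ♖


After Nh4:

♜ ♞ · ♛ ♚ ♝ ♞ ♜
♟ ♟ ♟ · ♟ ♟ ♟ ♟
· · · · ♝ · · ·
· · · ♟ · · · ·
· · · · · · · ♘
· · · · ♙ · · ·
♙ ♙ ♙ ♙ · ♙ ♙ ♙
♖ ♘ ♗ ♕ ♔ ♗ · ♖


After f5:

♜ ♞ · ♛ ♚ ♝ ♞ ♜
♟ ♟ ♟ · ♟ · ♟ ♟
· · · · ♝ · · ·
· · · ♟ · ♟ · ·
· · · · · · · ♘
· · · · ♙ · · ·
♙ ♙ ♙ ♙ · ♙ ♙ ♙
♖ ♘ ♗ ♕ ♔ ♗ · ♖


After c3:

♜ ♞ · ♛ ♚ ♝ ♞ ♜
♟ ♟ ♟ · ♟ · ♟ ♟
· · · · ♝ · · ·
· · · ♟ · ♟ · ·
· · · · · · · ♘
· · ♙ · ♙ · · ·
♙ ♙ · ♙ · ♙ ♙ ♙
♖ ♘ ♗ ♕ ♔ ♗ · ♖



  a b c d e f g h
  ─────────────────
8│♜ ♞ · ♛ ♚ ♝ ♞ ♜│8
7│♟ ♟ ♟ · ♟ · ♟ ♟│7
6│· · · · ♝ · · ·│6
5│· · · ♟ · ♟ · ·│5
4│· · · · · · · ♘│4
3│· · ♙ · ♙ · · ·│3
2│♙ ♙ · ♙ · ♙ ♙ ♙│2
1│♖ ♘ ♗ ♕ ♔ ♗ · ♖│1
  ─────────────────
  a b c d e f g h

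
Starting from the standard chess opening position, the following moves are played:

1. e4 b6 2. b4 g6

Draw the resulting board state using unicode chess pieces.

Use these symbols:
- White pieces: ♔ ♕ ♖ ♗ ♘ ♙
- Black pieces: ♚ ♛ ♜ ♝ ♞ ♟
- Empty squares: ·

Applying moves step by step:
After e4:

♜ ♞ ♝ ♛ ♚ ♝ ♞ ♜
♟ ♟ ♟ ♟ ♟ ♟ ♟ ♟
· · · · · · · ·
· · · · · · · ·
· · · · ♙ · · ·
· · · · · · · ·
♙ ♙ ♙ ♙ · ♙ ♙ ♙
♖ ♘ ♗ ♕ ♔ ♗ ♘ ♖


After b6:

♜ ♞ ♝ ♛ ♚ ♝ ♞ ♜
♟ · ♟ ♟ ♟ ♟ ♟ ♟
· ♟ · · · · · ·
· · · · · · · ·
· · · · ♙ · · ·
· · · · · · · ·
♙ ♙ ♙ ♙ · ♙ ♙ ♙
♖ ♘ ♗ ♕ ♔ ♗ ♘ ♖


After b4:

♜ ♞ ♝ ♛ ♚ ♝ ♞ ♜
♟ · ♟ ♟ ♟ ♟ ♟ ♟
· ♟ · · · · · ·
· · · · · · · ·
· ♙ · · ♙ · · ·
· · · · · · · ·
♙ · ♙ ♙ · ♙ ♙ ♙
♖ ♘ ♗ ♕ ♔ ♗ ♘ ♖


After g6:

♜ ♞ ♝ ♛ ♚ ♝ ♞ ♜
♟ · ♟ ♟ ♟ ♟ · ♟
· ♟ · · · · ♟ ·
· · · · · · · ·
· ♙ · · ♙ · · ·
· · · · · · · ·
♙ · ♙ ♙ · ♙ ♙ ♙
♖ ♘ ♗ ♕ ♔ ♗ ♘ ♖



  a b c d e f g h
  ─────────────────
8│♜ ♞ ♝ ♛ ♚ ♝ ♞ ♜│8
7│♟ · ♟ ♟ ♟ ♟ · ♟│7
6│· ♟ · · · · ♟ ·│6
5│· · · · · · · ·│5
4│· ♙ · · ♙ · · ·│4
3│· · · · · · · ·│3
2│♙ · ♙ ♙ · ♙ ♙ ♙│2
1│♖ ♘ ♗ ♕ ♔ ♗ ♘ ♖│1
  ─────────────────
  a b c d e f g h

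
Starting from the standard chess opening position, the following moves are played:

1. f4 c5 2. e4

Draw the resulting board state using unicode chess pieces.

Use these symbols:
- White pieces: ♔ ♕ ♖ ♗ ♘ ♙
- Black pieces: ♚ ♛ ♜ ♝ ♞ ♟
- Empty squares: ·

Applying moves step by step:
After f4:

♜ ♞ ♝ ♛ ♚ ♝ ♞ ♜
♟ ♟ ♟ ♟ ♟ ♟ ♟ ♟
· · · · · · · ·
· · · · · · · ·
· · · · · ♙ · ·
· · · · · · · ·
♙ ♙ ♙ ♙ ♙ · ♙ ♙
♖ ♘ ♗ ♕ ♔ ♗ ♘ ♖


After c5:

♜ ♞ ♝ ♛ ♚ ♝ ♞ ♜
♟ ♟ · ♟ ♟ ♟ ♟ ♟
· · · · · · · ·
· · ♟ · · · · ·
· · · · · ♙ · ·
· · · · · · · ·
♙ ♙ ♙ ♙ ♙ · ♙ ♙
♖ ♘ ♗ ♕ ♔ ♗ ♘ ♖


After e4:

♜ ♞ ♝ ♛ ♚ ♝ ♞ ♜
♟ ♟ · ♟ ♟ ♟ ♟ ♟
· · · · · · · ·
· · ♟ · · · · ·
· · · · ♙ ♙ · ·
· · · · · · · ·
♙ ♙ ♙ ♙ · · ♙ ♙
♖ ♘ ♗ ♕ ♔ ♗ ♘ ♖



  a b c d e f g h
  ─────────────────
8│♜ ♞ ♝ ♛ ♚ ♝ ♞ ♜│8
7│♟ ♟ · ♟ ♟ ♟ ♟ ♟│7
6│· · · · · · · ·│6
5│· · ♟ · · · · ·│5
4│· · · · ♙ ♙ · ·│4
3│· · · · · · · ·│3
2│♙ ♙ ♙ ♙ · · ♙ ♙│2
1│♖ ♘ ♗ ♕ ♔ ♗ ♘ ♖│1
  ─────────────────
  a b c d e f g h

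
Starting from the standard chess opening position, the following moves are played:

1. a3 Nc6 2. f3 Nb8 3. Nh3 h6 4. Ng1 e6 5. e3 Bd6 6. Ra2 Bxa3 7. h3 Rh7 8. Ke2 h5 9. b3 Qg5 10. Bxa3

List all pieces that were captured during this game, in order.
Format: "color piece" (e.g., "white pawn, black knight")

Tracking captures:
  Bxa3: captured white pawn
  Bxa3: captured black bishop

white pawn, black bishop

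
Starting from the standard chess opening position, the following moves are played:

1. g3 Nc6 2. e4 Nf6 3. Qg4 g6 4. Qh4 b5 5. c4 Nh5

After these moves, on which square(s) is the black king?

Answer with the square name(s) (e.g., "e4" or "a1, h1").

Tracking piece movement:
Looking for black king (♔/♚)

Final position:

  a b c d e f g h
  ─────────────────
8│♜ · ♝ ♛ ♚ ♝ · ♜│8
7│♟ · ♟ ♟ ♟ ♟ · ♟│7
6│· · ♞ · · · ♟ ·│6
5│· ♟ · · · · · ♞│5
4│· · ♙ · ♙ · · ♕│4
3│· · · · · · ♙ ·│3
2│♙ ♙ · ♙ · ♙ · ♙│2
1│♖ ♘ ♗ · ♔ ♗ ♘ ♖│1
  ─────────────────
  a b c d e f g h


e8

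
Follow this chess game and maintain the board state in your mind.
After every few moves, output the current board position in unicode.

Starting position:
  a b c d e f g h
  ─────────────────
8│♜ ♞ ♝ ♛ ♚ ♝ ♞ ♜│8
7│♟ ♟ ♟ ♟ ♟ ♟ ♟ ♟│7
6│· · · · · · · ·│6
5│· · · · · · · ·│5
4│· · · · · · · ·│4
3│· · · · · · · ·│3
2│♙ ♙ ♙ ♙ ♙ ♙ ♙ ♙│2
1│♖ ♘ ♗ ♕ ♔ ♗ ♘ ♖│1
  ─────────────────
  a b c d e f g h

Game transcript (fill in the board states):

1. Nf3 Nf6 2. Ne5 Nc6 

  a b c d e f g h
  ─────────────────
8│♜ · ♝ ♛ ♚ ♝ · ♜│8
7│♟ ♟ ♟ ♟ ♟ ♟ ♟ ♟│7
6│· · ♞ · · ♞ · ·│6
5│· · · · ♘ · · ·│5
4│· · · · · · · ·│4
3│· · · · · · · ·│3
2│♙ ♙ ♙ ♙ ♙ ♙ ♙ ♙│2
1│♖ ♘ ♗ ♕ ♔ ♗ · ♖│1
  ─────────────────
  a b c d e f g h

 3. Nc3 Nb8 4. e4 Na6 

  a b c d e f g h
  ─────────────────
8│♜ · ♝ ♛ ♚ ♝ · ♜│8
7│♟ ♟ ♟ ♟ ♟ ♟ ♟ ♟│7
6│♞ · · · · ♞ · ·│6
5│· · · · ♘ · · ·│5
4│· · · · ♙ · · ·│4
3│· · ♘ · · · · ·│3
2│♙ ♙ ♙ ♙ · ♙ ♙ ♙│2
1│♖ · ♗ ♕ ♔ ♗ · ♖│1
  ─────────────────
  a b c d e f g h

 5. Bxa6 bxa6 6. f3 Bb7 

  a b c d e f g h
  ─────────────────
8│♜ · · ♛ ♚ ♝ · ♜│8
7│♟ ♝ ♟ ♟ ♟ ♟ ♟ ♟│7
6│♟ · · · · ♞ · ·│6
5│· · · · ♘ · · ·│5
4│· · · · ♙ · · ·│4
3│· · ♘ · · ♙ · ·│3
2│♙ ♙ ♙ ♙ · · ♙ ♙│2
1│♖ · ♗ ♕ ♔ · · ♖│1
  ─────────────────
  a b c d e f g h

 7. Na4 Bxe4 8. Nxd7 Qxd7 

  a b c d e f g h
  ─────────────────
8│♜ · · · ♚ ♝ · ♜│8
7│♟ · ♟ ♛ ♟ ♟ ♟ ♟│7
6│♟ · · · · ♞ · ·│6
5│· · · · · · · ·│5
4│♘ · · · ♝ · · ·│4
3│· · · · · ♙ · ·│3
2│♙ ♙ ♙ ♙ · · ♙ ♙│2
1│♖ · ♗ ♕ ♔ · · ♖│1
  ─────────────────
  a b c d e f g h

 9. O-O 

  a b c d e f g h
  ─────────────────
8│♜ · · · ♚ ♝ · ♜│8
7│♟ · ♟ ♛ ♟ ♟ ♟ ♟│7
6│♟ · · · · ♞ · ·│6
5│· · · · · · · ·│5
4│♘ · · · ♝ · · ·│4
3│· · · · · ♙ · ·│3
2│♙ ♙ ♙ ♙ · · ♙ ♙│2
1│♖ · ♗ ♕ · ♖ ♔ ·│1
  ─────────────────
  a b c d e f g h


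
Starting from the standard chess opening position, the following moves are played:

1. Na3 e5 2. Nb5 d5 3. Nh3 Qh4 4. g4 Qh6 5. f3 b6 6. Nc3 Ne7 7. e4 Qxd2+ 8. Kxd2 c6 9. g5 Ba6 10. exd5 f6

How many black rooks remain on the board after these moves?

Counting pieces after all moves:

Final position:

  a b c d e f g h
  ─────────────────
8│♜ ♞ · · ♚ ♝ · ♜│8
7│♟ · · · ♞ · ♟ ♟│7
6│♝ ♟ ♟ · · ♟ · ·│6
5│· · · ♙ ♟ · ♙ ·│5
4│· · · · · · · ·│4
3│· · ♘ · · ♙ · ♘│3
2│♙ ♙ ♙ ♔ · · · ♙│2
1│♖ · ♗ ♕ · ♗ · ♖│1
  ─────────────────
  a b c d e f g h


2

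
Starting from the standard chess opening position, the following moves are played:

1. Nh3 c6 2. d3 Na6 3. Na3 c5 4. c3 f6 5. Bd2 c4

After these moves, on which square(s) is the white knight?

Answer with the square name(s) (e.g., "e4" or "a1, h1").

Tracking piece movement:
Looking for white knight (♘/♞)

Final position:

  a b c d e f g h
  ─────────────────
8│♜ · ♝ ♛ ♚ ♝ ♞ ♜│8
7│♟ ♟ · ♟ ♟ · ♟ ♟│7
6│♞ · · · · ♟ · ·│6
5│· · · · · · · ·│5
4│· · ♟ · · · · ·│4
3│♘ · ♙ ♙ · · · ♘│3
2│♙ ♙ · ♗ ♙ ♙ ♙ ♙│2
1│♖ · · ♕ ♔ ♗ · ♖│1
  ─────────────────
  a b c d e f g h


a3, h3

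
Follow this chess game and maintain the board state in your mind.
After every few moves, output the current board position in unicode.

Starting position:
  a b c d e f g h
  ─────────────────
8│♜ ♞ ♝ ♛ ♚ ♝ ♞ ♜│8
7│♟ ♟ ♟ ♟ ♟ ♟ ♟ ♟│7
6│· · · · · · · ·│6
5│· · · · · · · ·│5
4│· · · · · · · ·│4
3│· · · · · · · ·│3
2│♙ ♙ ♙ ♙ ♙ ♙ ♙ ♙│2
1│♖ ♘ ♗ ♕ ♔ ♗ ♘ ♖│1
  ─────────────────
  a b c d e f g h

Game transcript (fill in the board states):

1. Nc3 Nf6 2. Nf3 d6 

  a b c d e f g h
  ─────────────────
8│♜ ♞ ♝ ♛ ♚ ♝ · ♜│8
7│♟ ♟ ♟ · ♟ ♟ ♟ ♟│7
6│· · · ♟ · ♞ · ·│6
5│· · · · · · · ·│5
4│· · · · · · · ·│4
3│· · ♘ · · ♘ · ·│3
2│♙ ♙ ♙ ♙ ♙ ♙ ♙ ♙│2
1│♖ · ♗ ♕ ♔ ♗ · ♖│1
  ─────────────────
  a b c d e f g h

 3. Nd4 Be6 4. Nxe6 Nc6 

  a b c d e f g h
  ─────────────────
8│♜ · · ♛ ♚ ♝ · ♜│8
7│♟ ♟ ♟ · ♟ ♟ ♟ ♟│7
6│· · ♞ ♟ ♘ ♞ · ·│6
5│· · · · · · · ·│5
4│· · · · · · · ·│4
3│· · ♘ · · · · ·│3
2│♙ ♙ ♙ ♙ ♙ ♙ ♙ ♙│2
1│♖ · ♗ ♕ ♔ ♗ · ♖│1
  ─────────────────
  a b c d e f g h

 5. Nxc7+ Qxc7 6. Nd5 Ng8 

  a b c d e f g h
  ─────────────────
8│♜ · · · ♚ ♝ ♞ ♜│8
7│♟ ♟ ♛ · ♟ ♟ ♟ ♟│7
6│· · ♞ ♟ · · · ·│6
5│· · · ♘ · · · ·│5
4│· · · · · · · ·│4
3│· · · · · · · ·│3
2│♙ ♙ ♙ ♙ ♙ ♙ ♙ ♙│2
1│♖ · ♗ ♕ ♔ ♗ · ♖│1
  ─────────────────
  a b c d e f g h

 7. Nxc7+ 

  a b c d e f g h
  ─────────────────
8│♜ · · · ♚ ♝ ♞ ♜│8
7│♟ ♟ ♘ · ♟ ♟ ♟ ♟│7
6│· · ♞ ♟ · · · ·│6
5│· · · · · · · ·│5
4│· · · · · · · ·│4
3│· · · · · · · ·│3
2│♙ ♙ ♙ ♙ ♙ ♙ ♙ ♙│2
1│♖ · ♗ ♕ ♔ ♗ · ♖│1
  ─────────────────
  a b c d e f g h


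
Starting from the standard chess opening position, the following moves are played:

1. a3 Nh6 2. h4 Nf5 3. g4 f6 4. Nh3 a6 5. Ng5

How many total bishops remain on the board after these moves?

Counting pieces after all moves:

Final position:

  a b c d e f g h
  ─────────────────
8│♜ ♞ ♝ ♛ ♚ ♝ · ♜│8
7│· ♟ ♟ ♟ ♟ · ♟ ♟│7
6│♟ · · · · ♟ · ·│6
5│· · · · · ♞ ♘ ·│5
4│· · · · · · ♙ ♙│4
3│♙ · · · · · · ·│3
2│· ♙ ♙ ♙ ♙ ♙ · ·│2
1│♖ ♘ ♗ ♕ ♔ ♗ · ♖│1
  ─────────────────
  a b c d e f g h


4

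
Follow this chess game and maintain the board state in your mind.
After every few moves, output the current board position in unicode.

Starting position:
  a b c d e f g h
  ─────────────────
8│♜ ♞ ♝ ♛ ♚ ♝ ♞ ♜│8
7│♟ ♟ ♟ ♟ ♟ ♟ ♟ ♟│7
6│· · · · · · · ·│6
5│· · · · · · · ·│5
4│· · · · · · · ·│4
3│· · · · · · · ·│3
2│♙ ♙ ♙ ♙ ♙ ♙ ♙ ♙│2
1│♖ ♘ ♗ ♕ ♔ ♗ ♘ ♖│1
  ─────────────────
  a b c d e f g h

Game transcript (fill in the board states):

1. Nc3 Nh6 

  a b c d e f g h
  ─────────────────
8│♜ ♞ ♝ ♛ ♚ ♝ · ♜│8
7│♟ ♟ ♟ ♟ ♟ ♟ ♟ ♟│7
6│· · · · · · · ♞│6
5│· · · · · · · ·│5
4│· · · · · · · ·│4
3│· · ♘ · · · · ·│3
2│♙ ♙ ♙ ♙ ♙ ♙ ♙ ♙│2
1│♖ · ♗ ♕ ♔ ♗ ♘ ♖│1
  ─────────────────
  a b c d e f g h

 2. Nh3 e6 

  a b c d e f g h
  ─────────────────
8│♜ ♞ ♝ ♛ ♚ ♝ · ♜│8
7│♟ ♟ ♟ ♟ · ♟ ♟ ♟│7
6│· · · · ♟ · · ♞│6
5│· · · · · · · ·│5
4│· · · · · · · ·│4
3│· · ♘ · · · · ♘│3
2│♙ ♙ ♙ ♙ ♙ ♙ ♙ ♙│2
1│♖ · ♗ ♕ ♔ ♗ · ♖│1
  ─────────────────
  a b c d e f g h

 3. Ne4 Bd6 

  a b c d e f g h
  ─────────────────
8│♜ ♞ ♝ ♛ ♚ · · ♜│8
7│♟ ♟ ♟ ♟ · ♟ ♟ ♟│7
6│· · · ♝ ♟ · · ♞│6
5│· · · · · · · ·│5
4│· · · · ♘ · · ·│4
3│· · · · · · · ♘│3
2│♙ ♙ ♙ ♙ ♙ ♙ ♙ ♙│2
1│♖ · ♗ ♕ ♔ ♗ · ♖│1
  ─────────────────
  a b c d e f g h

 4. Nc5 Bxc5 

  a b c d e f g h
  ─────────────────
8│♜ ♞ ♝ ♛ ♚ · · ♜│8
7│♟ ♟ ♟ ♟ · ♟ ♟ ♟│7
6│· · · · ♟ · · ♞│6
5│· · ♝ · · · · ·│5
4│· · · · · · · ·│4
3│· · · · · · · ♘│3
2│♙ ♙ ♙ ♙ ♙ ♙ ♙ ♙│2
1│♖ · ♗ ♕ ♔ ♗ · ♖│1
  ─────────────────
  a b c d e f g h

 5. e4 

  a b c d e f g h
  ─────────────────
8│♜ ♞ ♝ ♛ ♚ · · ♜│8
7│♟ ♟ ♟ ♟ · ♟ ♟ ♟│7
6│· · · · ♟ · · ♞│6
5│· · ♝ · · · · ·│5
4│· · · · ♙ · · ·│4
3│· · · · · · · ♘│3
2│♙ ♙ ♙ ♙ · ♙ ♙ ♙│2
1│♖ · ♗ ♕ ♔ ♗ · ♖│1
  ─────────────────
  a b c d e f g h


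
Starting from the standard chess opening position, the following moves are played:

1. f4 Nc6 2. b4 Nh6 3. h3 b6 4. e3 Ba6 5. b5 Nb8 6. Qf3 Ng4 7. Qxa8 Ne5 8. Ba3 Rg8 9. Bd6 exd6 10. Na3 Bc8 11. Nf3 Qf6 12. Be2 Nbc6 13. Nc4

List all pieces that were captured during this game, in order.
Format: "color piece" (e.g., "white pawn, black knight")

Tracking captures:
  Qxa8: captured black rook
  exd6: captured white bishop

black rook, white bishop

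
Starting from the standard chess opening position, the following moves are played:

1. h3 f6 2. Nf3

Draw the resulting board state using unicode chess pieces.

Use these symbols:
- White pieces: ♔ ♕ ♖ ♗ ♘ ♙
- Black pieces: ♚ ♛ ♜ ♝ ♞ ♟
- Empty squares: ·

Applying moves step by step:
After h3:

♜ ♞ ♝ ♛ ♚ ♝ ♞ ♜
♟ ♟ ♟ ♟ ♟ ♟ ♟ ♟
· · · · · · · ·
· · · · · · · ·
· · · · · · · ·
· · · · · · · ♙
♙ ♙ ♙ ♙ ♙ ♙ ♙ ·
♖ ♘ ♗ ♕ ♔ ♗ ♘ ♖


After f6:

♜ ♞ ♝ ♛ ♚ ♝ ♞ ♜
♟ ♟ ♟ ♟ ♟ · ♟ ♟
· · · · · ♟ · ·
· · · · · · · ·
· · · · · · · ·
· · · · · · · ♙
♙ ♙ ♙ ♙ ♙ ♙ ♙ ·
♖ ♘ ♗ ♕ ♔ ♗ ♘ ♖


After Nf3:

♜ ♞ ♝ ♛ ♚ ♝ ♞ ♜
♟ ♟ ♟ ♟ ♟ · ♟ ♟
· · · · · ♟ · ·
· · · · · · · ·
· · · · · · · ·
· · · · · ♘ · ♙
♙ ♙ ♙ ♙ ♙ ♙ ♙ ·
♖ ♘ ♗ ♕ ♔ ♗ · ♖



  a b c d e f g h
  ─────────────────
8│♜ ♞ ♝ ♛ ♚ ♝ ♞ ♜│8
7│♟ ♟ ♟ ♟ ♟ · ♟ ♟│7
6│· · · · · ♟ · ·│6
5│· · · · · · · ·│5
4│· · · · · · · ·│4
3│· · · · · ♘ · ♙│3
2│♙ ♙ ♙ ♙ ♙ ♙ ♙ ·│2
1│♖ ♘ ♗ ♕ ♔ ♗ · ♖│1
  ─────────────────
  a b c d e f g h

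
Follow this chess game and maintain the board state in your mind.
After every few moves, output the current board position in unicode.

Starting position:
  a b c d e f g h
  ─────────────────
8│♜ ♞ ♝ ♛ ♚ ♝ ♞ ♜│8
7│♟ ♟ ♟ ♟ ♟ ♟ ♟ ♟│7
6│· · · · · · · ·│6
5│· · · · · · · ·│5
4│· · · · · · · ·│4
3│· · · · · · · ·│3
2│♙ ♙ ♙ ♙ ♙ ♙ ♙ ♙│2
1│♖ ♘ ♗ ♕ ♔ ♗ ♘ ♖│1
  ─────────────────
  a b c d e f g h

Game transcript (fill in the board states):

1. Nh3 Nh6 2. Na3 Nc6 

  a b c d e f g h
  ─────────────────
8│♜ · ♝ ♛ ♚ ♝ · ♜│8
7│♟ ♟ ♟ ♟ ♟ ♟ ♟ ♟│7
6│· · ♞ · · · · ♞│6
5│· · · · · · · ·│5
4│· · · · · · · ·│4
3│♘ · · · · · · ♘│3
2│♙ ♙ ♙ ♙ ♙ ♙ ♙ ♙│2
1│♖ · ♗ ♕ ♔ ♗ · ♖│1
  ─────────────────
  a b c d e f g h

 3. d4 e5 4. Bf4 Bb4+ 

  a b c d e f g h
  ─────────────────
8│♜ · ♝ ♛ ♚ · · ♜│8
7│♟ ♟ ♟ ♟ · ♟ ♟ ♟│7
6│· · ♞ · · · · ♞│6
5│· · · · ♟ · · ·│5
4│· ♝ · ♙ · ♗ · ·│4
3│♘ · · · · · · ♘│3
2│♙ ♙ ♙ · ♙ ♙ ♙ ♙│2
1│♖ · · ♕ ♔ ♗ · ♖│1
  ─────────────────
  a b c d e f g h

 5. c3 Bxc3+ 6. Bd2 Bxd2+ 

  a b c d e f g h
  ─────────────────
8│♜ · ♝ ♛ ♚ · · ♜│8
7│♟ ♟ ♟ ♟ · ♟ ♟ ♟│7
6│· · ♞ · · · · ♞│6
5│· · · · ♟ · · ·│5
4│· · · ♙ · · · ·│4
3│♘ · · · · · · ♘│3
2│♙ ♙ · ♝ ♙ ♙ ♙ ♙│2
1│♖ · · ♕ ♔ ♗ · ♖│1
  ─────────────────
  a b c d e f g h



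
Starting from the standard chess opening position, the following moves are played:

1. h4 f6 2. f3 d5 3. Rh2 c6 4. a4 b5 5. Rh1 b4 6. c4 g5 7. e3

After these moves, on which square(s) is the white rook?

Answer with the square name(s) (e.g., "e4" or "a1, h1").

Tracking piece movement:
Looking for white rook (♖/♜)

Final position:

  a b c d e f g h
  ─────────────────
8│♜ ♞ ♝ ♛ ♚ ♝ ♞ ♜│8
7│♟ · · · ♟ · · ♟│7
6│· · ♟ · · ♟ · ·│6
5│· · · ♟ · · ♟ ·│5
4│♙ ♟ ♙ · · · · ♙│4
3│· · · · ♙ ♙ · ·│3
2│· ♙ · ♙ · · ♙ ·│2
1│♖ ♘ ♗ ♕ ♔ ♗ ♘ ♖│1
  ─────────────────
  a b c d e f g h


a1, h1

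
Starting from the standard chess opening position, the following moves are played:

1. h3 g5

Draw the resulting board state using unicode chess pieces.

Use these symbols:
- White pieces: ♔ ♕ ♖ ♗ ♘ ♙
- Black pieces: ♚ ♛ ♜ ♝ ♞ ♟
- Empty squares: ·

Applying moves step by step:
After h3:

♜ ♞ ♝ ♛ ♚ ♝ ♞ ♜
♟ ♟ ♟ ♟ ♟ ♟ ♟ ♟
· · · · · · · ·
· · · · · · · ·
· · · · · · · ·
· · · · · · · ♙
♙ ♙ ♙ ♙ ♙ ♙ ♙ ·
♖ ♘ ♗ ♕ ♔ ♗ ♘ ♖


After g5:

♜ ♞ ♝ ♛ ♚ ♝ ♞ ♜
♟ ♟ ♟ ♟ ♟ ♟ · ♟
· · · · · · · ·
· · · · · · ♟ ·
· · · · · · · ·
· · · · · · · ♙
♙ ♙ ♙ ♙ ♙ ♙ ♙ ·
♖ ♘ ♗ ♕ ♔ ♗ ♘ ♖



  a b c d e f g h
  ─────────────────
8│♜ ♞ ♝ ♛ ♚ ♝ ♞ ♜│8
7│♟ ♟ ♟ ♟ ♟ ♟ · ♟│7
6│· · · · · · · ·│6
5│· · · · · · ♟ ·│5
4│· · · · · · · ·│4
3│· · · · · · · ♙│3
2│♙ ♙ ♙ ♙ ♙ ♙ ♙ ·│2
1│♖ ♘ ♗ ♕ ♔ ♗ ♘ ♖│1
  ─────────────────
  a b c d e f g h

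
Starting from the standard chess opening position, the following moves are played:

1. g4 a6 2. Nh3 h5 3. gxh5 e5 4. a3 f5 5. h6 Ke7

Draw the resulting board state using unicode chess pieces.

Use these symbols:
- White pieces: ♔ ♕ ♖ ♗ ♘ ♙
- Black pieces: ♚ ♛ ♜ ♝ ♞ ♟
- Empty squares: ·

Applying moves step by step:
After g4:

♜ ♞ ♝ ♛ ♚ ♝ ♞ ♜
♟ ♟ ♟ ♟ ♟ ♟ ♟ ♟
· · · · · · · ·
· · · · · · · ·
· · · · · · ♙ ·
· · · · · · · ·
♙ ♙ ♙ ♙ ♙ ♙ · ♙
♖ ♘ ♗ ♕ ♔ ♗ ♘ ♖


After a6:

♜ ♞ ♝ ♛ ♚ ♝ ♞ ♜
· ♟ ♟ ♟ ♟ ♟ ♟ ♟
♟ · · · · · · ·
· · · · · · · ·
· · · · · · ♙ ·
· · · · · · · ·
♙ ♙ ♙ ♙ ♙ ♙ · ♙
♖ ♘ ♗ ♕ ♔ ♗ ♘ ♖


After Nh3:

♜ ♞ ♝ ♛ ♚ ♝ ♞ ♜
· ♟ ♟ ♟ ♟ ♟ ♟ ♟
♟ · · · · · · ·
· · · · · · · ·
· · · · · · ♙ ·
· · · · · · · ♘
♙ ♙ ♙ ♙ ♙ ♙ · ♙
♖ ♘ ♗ ♕ ♔ ♗ · ♖


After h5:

♜ ♞ ♝ ♛ ♚ ♝ ♞ ♜
· ♟ ♟ ♟ ♟ ♟ ♟ ·
♟ · · · · · · ·
· · · · · · · ♟
· · · · · · ♙ ·
· · · · · · · ♘
♙ ♙ ♙ ♙ ♙ ♙ · ♙
♖ ♘ ♗ ♕ ♔ ♗ · ♖


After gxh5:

♜ ♞ ♝ ♛ ♚ ♝ ♞ ♜
· ♟ ♟ ♟ ♟ ♟ ♟ ·
♟ · · · · · · ·
· · · · · · · ♙
· · · · · · · ·
· · · · · · · ♘
♙ ♙ ♙ ♙ ♙ ♙ · ♙
♖ ♘ ♗ ♕ ♔ ♗ · ♖


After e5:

♜ ♞ ♝ ♛ ♚ ♝ ♞ ♜
· ♟ ♟ ♟ · ♟ ♟ ·
♟ · · · · · · ·
· · · · ♟ · · ♙
· · · · · · · ·
· · · · · · · ♘
♙ ♙ ♙ ♙ ♙ ♙ · ♙
♖ ♘ ♗ ♕ ♔ ♗ · ♖


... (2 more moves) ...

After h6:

♜ ♞ ♝ ♛ ♚ ♝ ♞ ♜
· ♟ ♟ ♟ · · ♟ ·
♟ · · · · · · ♙
· · · · ♟ ♟ · ·
· · · · · · · ·
♙ · · · · · · ♘
· ♙ ♙ ♙ ♙ ♙ · ♙
♖ ♘ ♗ ♕ ♔ ♗ · ♖


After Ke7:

♜ ♞ ♝ ♛ · ♝ ♞ ♜
· ♟ ♟ ♟ ♚ · ♟ ·
♟ · · · · · · ♙
· · · · ♟ ♟ · ·
· · · · · · · ·
♙ · · · · · · ♘
· ♙ ♙ ♙ ♙ ♙ · ♙
♖ ♘ ♗ ♕ ♔ ♗ · ♖



  a b c d e f g h
  ─────────────────
8│♜ ♞ ♝ ♛ · ♝ ♞ ♜│8
7│· ♟ ♟ ♟ ♚ · ♟ ·│7
6│♟ · · · · · · ♙│6
5│· · · · ♟ ♟ · ·│5
4│· · · · · · · ·│4
3│♙ · · · · · · ♘│3
2│· ♙ ♙ ♙ ♙ ♙ · ♙│2
1│♖ ♘ ♗ ♕ ♔ ♗ · ♖│1
  ─────────────────
  a b c d e f g h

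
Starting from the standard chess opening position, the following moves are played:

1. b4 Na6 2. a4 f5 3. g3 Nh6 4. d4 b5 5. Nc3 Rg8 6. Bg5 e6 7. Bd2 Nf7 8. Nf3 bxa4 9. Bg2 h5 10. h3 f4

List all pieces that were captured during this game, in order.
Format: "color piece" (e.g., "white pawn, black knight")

Tracking captures:
  bxa4: captured white pawn

white pawn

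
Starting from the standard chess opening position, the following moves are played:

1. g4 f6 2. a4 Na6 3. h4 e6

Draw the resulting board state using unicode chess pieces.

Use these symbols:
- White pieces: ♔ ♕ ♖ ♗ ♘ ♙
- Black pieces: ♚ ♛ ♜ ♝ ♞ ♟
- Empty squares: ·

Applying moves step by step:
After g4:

♜ ♞ ♝ ♛ ♚ ♝ ♞ ♜
♟ ♟ ♟ ♟ ♟ ♟ ♟ ♟
· · · · · · · ·
· · · · · · · ·
· · · · · · ♙ ·
· · · · · · · ·
♙ ♙ ♙ ♙ ♙ ♙ · ♙
♖ ♘ ♗ ♕ ♔ ♗ ♘ ♖


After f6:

♜ ♞ ♝ ♛ ♚ ♝ ♞ ♜
♟ ♟ ♟ ♟ ♟ · ♟ ♟
· · · · · ♟ · ·
· · · · · · · ·
· · · · · · ♙ ·
· · · · · · · ·
♙ ♙ ♙ ♙ ♙ ♙ · ♙
♖ ♘ ♗ ♕ ♔ ♗ ♘ ♖


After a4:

♜ ♞ ♝ ♛ ♚ ♝ ♞ ♜
♟ ♟ ♟ ♟ ♟ · ♟ ♟
· · · · · ♟ · ·
· · · · · · · ·
♙ · · · · · ♙ ·
· · · · · · · ·
· ♙ ♙ ♙ ♙ ♙ · ♙
♖ ♘ ♗ ♕ ♔ ♗ ♘ ♖


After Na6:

♜ · ♝ ♛ ♚ ♝ ♞ ♜
♟ ♟ ♟ ♟ ♟ · ♟ ♟
♞ · · · · ♟ · ·
· · · · · · · ·
♙ · · · · · ♙ ·
· · · · · · · ·
· ♙ ♙ ♙ ♙ ♙ · ♙
♖ ♘ ♗ ♕ ♔ ♗ ♘ ♖


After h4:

♜ · ♝ ♛ ♚ ♝ ♞ ♜
♟ ♟ ♟ ♟ ♟ · ♟ ♟
♞ · · · · ♟ · ·
· · · · · · · ·
♙ · · · · · ♙ ♙
· · · · · · · ·
· ♙ ♙ ♙ ♙ ♙ · ·
♖ ♘ ♗ ♕ ♔ ♗ ♘ ♖


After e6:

♜ · ♝ ♛ ♚ ♝ ♞ ♜
♟ ♟ ♟ ♟ · · ♟ ♟
♞ · · · ♟ ♟ · ·
· · · · · · · ·
♙ · · · · · ♙ ♙
· · · · · · · ·
· ♙ ♙ ♙ ♙ ♙ · ·
♖ ♘ ♗ ♕ ♔ ♗ ♘ ♖



  a b c d e f g h
  ─────────────────
8│♜ · ♝ ♛ ♚ ♝ ♞ ♜│8
7│♟ ♟ ♟ ♟ · · ♟ ♟│7
6│♞ · · · ♟ ♟ · ·│6
5│· · · · · · · ·│5
4│♙ · · · · · ♙ ♙│4
3│· · · · · · · ·│3
2│· ♙ ♙ ♙ ♙ ♙ · ·│2
1│♖ ♘ ♗ ♕ ♔ ♗ ♘ ♖│1
  ─────────────────
  a b c d e f g h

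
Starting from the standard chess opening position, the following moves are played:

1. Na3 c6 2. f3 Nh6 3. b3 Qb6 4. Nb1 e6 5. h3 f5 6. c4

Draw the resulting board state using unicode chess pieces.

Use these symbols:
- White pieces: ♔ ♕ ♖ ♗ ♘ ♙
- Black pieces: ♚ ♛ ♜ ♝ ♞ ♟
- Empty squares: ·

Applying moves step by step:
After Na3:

♜ ♞ ♝ ♛ ♚ ♝ ♞ ♜
♟ ♟ ♟ ♟ ♟ ♟ ♟ ♟
· · · · · · · ·
· · · · · · · ·
· · · · · · · ·
♘ · · · · · · ·
♙ ♙ ♙ ♙ ♙ ♙ ♙ ♙
♖ · ♗ ♕ ♔ ♗ ♘ ♖


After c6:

♜ ♞ ♝ ♛ ♚ ♝ ♞ ♜
♟ ♟ · ♟ ♟ ♟ ♟ ♟
· · ♟ · · · · ·
· · · · · · · ·
· · · · · · · ·
♘ · · · · · · ·
♙ ♙ ♙ ♙ ♙ ♙ ♙ ♙
♖ · ♗ ♕ ♔ ♗ ♘ ♖


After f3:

♜ ♞ ♝ ♛ ♚ ♝ ♞ ♜
♟ ♟ · ♟ ♟ ♟ ♟ ♟
· · ♟ · · · · ·
· · · · · · · ·
· · · · · · · ·
♘ · · · · ♙ · ·
♙ ♙ ♙ ♙ ♙ · ♙ ♙
♖ · ♗ ♕ ♔ ♗ ♘ ♖


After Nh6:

♜ ♞ ♝ ♛ ♚ ♝ · ♜
♟ ♟ · ♟ ♟ ♟ ♟ ♟
· · ♟ · · · · ♞
· · · · · · · ·
· · · · · · · ·
♘ · · · · ♙ · ·
♙ ♙ ♙ ♙ ♙ · ♙ ♙
♖ · ♗ ♕ ♔ ♗ ♘ ♖


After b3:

♜ ♞ ♝ ♛ ♚ ♝ · ♜
♟ ♟ · ♟ ♟ ♟ ♟ ♟
· · ♟ · · · · ♞
· · · · · · · ·
· · · · · · · ·
♘ ♙ · · · ♙ · ·
♙ · ♙ ♙ ♙ · ♙ ♙
♖ · ♗ ♕ ♔ ♗ ♘ ♖


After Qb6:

♜ ♞ ♝ · ♚ ♝ · ♜
♟ ♟ · ♟ ♟ ♟ ♟ ♟
· ♛ ♟ · · · · ♞
· · · · · · · ·
· · · · · · · ·
♘ ♙ · · · ♙ · ·
♙ · ♙ ♙ ♙ · ♙ ♙
♖ · ♗ ♕ ♔ ♗ ♘ ♖


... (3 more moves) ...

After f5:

♜ ♞ ♝ · ♚ ♝ · ♜
♟ ♟ · ♟ · · ♟ ♟
· ♛ ♟ · ♟ · · ♞
· · · · · ♟ · ·
· · · · · · · ·
· ♙ · · · ♙ · ♙
♙ · ♙ ♙ ♙ · ♙ ·
♖ ♘ ♗ ♕ ♔ ♗ ♘ ♖


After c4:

♜ ♞ ♝ · ♚ ♝ · ♜
♟ ♟ · ♟ · · ♟ ♟
· ♛ ♟ · ♟ · · ♞
· · · · · ♟ · ·
· · ♙ · · · · ·
· ♙ · · · ♙ · ♙
♙ · · ♙ ♙ · ♙ ·
♖ ♘ ♗ ♕ ♔ ♗ ♘ ♖



  a b c d e f g h
  ─────────────────
8│♜ ♞ ♝ · ♚ ♝ · ♜│8
7│♟ ♟ · ♟ · · ♟ ♟│7
6│· ♛ ♟ · ♟ · · ♞│6
5│· · · · · ♟ · ·│5
4│· · ♙ · · · · ·│4
3│· ♙ · · · ♙ · ♙│3
2│♙ · · ♙ ♙ · ♙ ·│2
1│♖ ♘ ♗ ♕ ♔ ♗ ♘ ♖│1
  ─────────────────
  a b c d e f g h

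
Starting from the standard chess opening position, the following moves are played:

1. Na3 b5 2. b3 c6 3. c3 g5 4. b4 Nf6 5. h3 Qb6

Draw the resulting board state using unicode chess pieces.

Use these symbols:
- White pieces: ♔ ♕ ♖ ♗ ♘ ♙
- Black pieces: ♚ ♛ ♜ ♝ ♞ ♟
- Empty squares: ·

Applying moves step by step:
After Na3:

♜ ♞ ♝ ♛ ♚ ♝ ♞ ♜
♟ ♟ ♟ ♟ ♟ ♟ ♟ ♟
· · · · · · · ·
· · · · · · · ·
· · · · · · · ·
♘ · · · · · · ·
♙ ♙ ♙ ♙ ♙ ♙ ♙ ♙
♖ · ♗ ♕ ♔ ♗ ♘ ♖


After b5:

♜ ♞ ♝ ♛ ♚ ♝ ♞ ♜
♟ · ♟ ♟ ♟ ♟ ♟ ♟
· · · · · · · ·
· ♟ · · · · · ·
· · · · · · · ·
♘ · · · · · · ·
♙ ♙ ♙ ♙ ♙ ♙ ♙ ♙
♖ · ♗ ♕ ♔ ♗ ♘ ♖


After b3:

♜ ♞ ♝ ♛ ♚ ♝ ♞ ♜
♟ · ♟ ♟ ♟ ♟ ♟ ♟
· · · · · · · ·
· ♟ · · · · · ·
· · · · · · · ·
♘ ♙ · · · · · ·
♙ · ♙ ♙ ♙ ♙ ♙ ♙
♖ · ♗ ♕ ♔ ♗ ♘ ♖


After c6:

♜ ♞ ♝ ♛ ♚ ♝ ♞ ♜
♟ · · ♟ ♟ ♟ ♟ ♟
· · ♟ · · · · ·
· ♟ · · · · · ·
· · · · · · · ·
♘ ♙ · · · · · ·
♙ · ♙ ♙ ♙ ♙ ♙ ♙
♖ · ♗ ♕ ♔ ♗ ♘ ♖


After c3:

♜ ♞ ♝ ♛ ♚ ♝ ♞ ♜
♟ · · ♟ ♟ ♟ ♟ ♟
· · ♟ · · · · ·
· ♟ · · · · · ·
· · · · · · · ·
♘ ♙ ♙ · · · · ·
♙ · · ♙ ♙ ♙ ♙ ♙
♖ · ♗ ♕ ♔ ♗ ♘ ♖


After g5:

♜ ♞ ♝ ♛ ♚ ♝ ♞ ♜
♟ · · ♟ ♟ ♟ · ♟
· · ♟ · · · · ·
· ♟ · · · · ♟ ·
· · · · · · · ·
♘ ♙ ♙ · · · · ·
♙ · · ♙ ♙ ♙ ♙ ♙
♖ · ♗ ♕ ♔ ♗ ♘ ♖


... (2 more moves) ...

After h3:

♜ ♞ ♝ ♛ ♚ ♝ · ♜
♟ · · ♟ ♟ ♟ · ♟
· · ♟ · · ♞ · ·
· ♟ · · · · ♟ ·
· ♙ · · · · · ·
♘ · ♙ · · · · ♙
♙ · · ♙ ♙ ♙ ♙ ·
♖ · ♗ ♕ ♔ ♗ ♘ ♖


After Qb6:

♜ ♞ ♝ · ♚ ♝ · ♜
♟ · · ♟ ♟ ♟ · ♟
· ♛ ♟ · · ♞ · ·
· ♟ · · · · ♟ ·
· ♙ · · · · · ·
♘ · ♙ · · · · ♙
♙ · · ♙ ♙ ♙ ♙ ·
♖ · ♗ ♕ ♔ ♗ ♘ ♖



  a b c d e f g h
  ─────────────────
8│♜ ♞ ♝ · ♚ ♝ · ♜│8
7│♟ · · ♟ ♟ ♟ · ♟│7
6│· ♛ ♟ · · ♞ · ·│6
5│· ♟ · · · · ♟ ·│5
4│· ♙ · · · · · ·│4
3│♘ · ♙ · · · · ♙│3
2│♙ · · ♙ ♙ ♙ ♙ ·│2
1│♖ · ♗ ♕ ♔ ♗ ♘ ♖│1
  ─────────────────
  a b c d e f g h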